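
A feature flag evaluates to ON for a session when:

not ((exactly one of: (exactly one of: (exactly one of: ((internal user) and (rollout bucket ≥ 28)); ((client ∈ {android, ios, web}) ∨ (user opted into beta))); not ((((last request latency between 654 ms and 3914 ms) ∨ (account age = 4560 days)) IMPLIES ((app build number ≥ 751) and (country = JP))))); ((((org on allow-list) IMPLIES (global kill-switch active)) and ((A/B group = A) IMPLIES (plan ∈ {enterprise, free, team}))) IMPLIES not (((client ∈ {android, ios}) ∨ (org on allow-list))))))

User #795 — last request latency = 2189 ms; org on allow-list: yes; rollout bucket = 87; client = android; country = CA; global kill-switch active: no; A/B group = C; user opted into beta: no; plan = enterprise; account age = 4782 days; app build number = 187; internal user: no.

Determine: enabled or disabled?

Atomic conditions:
  internal user: no → false
  rollout bucket ≥ 28: 87 ≥ 28 is true
  client ∈ {android, ios, web}: android is in the set → true
  user opted into beta: no → false
  last request latency between 654 ms and 3914 ms: 2189 in [654, 3914] is true
  account age = 4560 days: 4782 == 4560 is false
  app build number ≥ 751: 187 ≥ 751 is false
  country = JP: CA == JP is false
  org on allow-list: yes → true
  global kill-switch active: no → false
  A/B group = A: C == A is false
  plan ∈ {enterprise, free, team}: enterprise is in the set → true
  client ∈ {android, ios}: android is in the set → true
Combine:
[1.1.1.1] false AND true = false
[1.1.1.2] true OR false = true
[1.1.1] exactly-one(false, true) = true
[1.1.2.1.1] true OR false = true
[1.1.2.1.2] false AND false = false
[1.1.2.1] true → false = false
[1.1.2] NOT false = true
[1.1] exactly-one(true, true) = false
[1.2.1.1] true → false = false
[1.2.1.2] false → true (antecedent false ⇒ implication holds) = true
[1.2.1] false AND true = false
[1.2.2.1] true OR true = true
[1.2.2] NOT true = false
[1.2] false → false (antecedent false ⇒ implication holds) = true
[1] exactly-one(false, true) = true
[root] NOT true = false
Overall: false → disabled

Disabled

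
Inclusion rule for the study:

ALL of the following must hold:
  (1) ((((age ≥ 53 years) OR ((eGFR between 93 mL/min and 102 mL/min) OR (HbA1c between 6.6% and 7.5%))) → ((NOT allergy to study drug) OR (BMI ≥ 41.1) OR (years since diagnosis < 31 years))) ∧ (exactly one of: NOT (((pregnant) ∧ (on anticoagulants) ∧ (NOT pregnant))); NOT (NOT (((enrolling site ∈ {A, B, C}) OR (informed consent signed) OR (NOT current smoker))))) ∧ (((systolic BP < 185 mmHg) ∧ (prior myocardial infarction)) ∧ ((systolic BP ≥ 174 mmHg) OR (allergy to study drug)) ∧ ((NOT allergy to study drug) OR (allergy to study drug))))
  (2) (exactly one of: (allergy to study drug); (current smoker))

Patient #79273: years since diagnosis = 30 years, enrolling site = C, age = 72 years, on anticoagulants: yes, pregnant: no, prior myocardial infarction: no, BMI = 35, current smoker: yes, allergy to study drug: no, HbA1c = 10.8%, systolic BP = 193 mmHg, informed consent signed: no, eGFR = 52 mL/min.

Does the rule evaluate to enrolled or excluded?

Atomic conditions:
  age ≥ 53 years: 72 ≥ 53 is true
  eGFR between 93 mL/min and 102 mL/min: 52 in [93, 102] is false
  HbA1c between 6.6% and 7.5%: 10.8 in [6.6, 7.5] is false
  NOT allergy to study drug: no → true
  BMI ≥ 41.1: 35 ≥ 41.1 is false
  years since diagnosis < 31 years: 30 < 31 is true
  pregnant: no → false
  on anticoagulants: yes → true
  NOT pregnant: no → true
  enrolling site ∈ {A, B, C}: C is in the set → true
  informed consent signed: no → false
  NOT current smoker: yes → false
  systolic BP < 185 mmHg: 193 < 185 is false
  prior myocardial infarction: no → false
  systolic BP ≥ 174 mmHg: 193 ≥ 174 is true
  allergy to study drug: no → false
  current smoker: yes → true
Combine:
[1.1.1.2] false OR false = false
[1.1.1] true OR false = true
[1.1.2] true OR false OR true = true
[1.1] true → true = true
[1.2.1.1] false AND true AND true = false
[1.2.1] NOT false = true
[1.2.2.1.1] true OR false OR false = true
[1.2.2.1] NOT true = false
[1.2.2] NOT false = true
[1.2] exactly-one(true, true) = false
[1.3.1] false AND false = false
[1.3.2] true OR false = true
[1.3.3] true OR false = true
[1.3] false AND true AND true = false
[1] true AND false AND false = false
[2] exactly-one(false, true) = true
[root] false AND true = false
Overall: false → excluded

Excluded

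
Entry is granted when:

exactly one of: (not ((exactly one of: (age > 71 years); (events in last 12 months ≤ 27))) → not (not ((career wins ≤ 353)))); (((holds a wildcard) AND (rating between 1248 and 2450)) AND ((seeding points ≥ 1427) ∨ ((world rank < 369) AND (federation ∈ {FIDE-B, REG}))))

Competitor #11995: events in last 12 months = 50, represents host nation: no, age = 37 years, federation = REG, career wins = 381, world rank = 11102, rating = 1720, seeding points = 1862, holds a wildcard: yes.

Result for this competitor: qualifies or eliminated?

Qualifies

Atomic conditions:
  age > 71 years: 37 > 71 is false
  events in last 12 months ≤ 27: 50 ≤ 27 is false
  career wins ≤ 353: 381 ≤ 353 is false
  holds a wildcard: yes → true
  rating between 1248 and 2450: 1720 in [1248, 2450] is true
  seeding points ≥ 1427: 1862 ≥ 1427 is true
  world rank < 369: 11102 < 369 is false
  federation ∈ {FIDE-B, REG}: REG is in the set → true
Combine:
[1.1.1] exactly-one(false, false) = false
[1.1] NOT false = true
[1.2.1] NOT false = true
[1.2] NOT true = false
[1] true → false = false
[2.1] true AND true = true
[2.2.2] false AND true = false
[2.2] true OR false = true
[2] true AND true = true
[root] exactly-one(false, true) = true
Overall: true → qualifies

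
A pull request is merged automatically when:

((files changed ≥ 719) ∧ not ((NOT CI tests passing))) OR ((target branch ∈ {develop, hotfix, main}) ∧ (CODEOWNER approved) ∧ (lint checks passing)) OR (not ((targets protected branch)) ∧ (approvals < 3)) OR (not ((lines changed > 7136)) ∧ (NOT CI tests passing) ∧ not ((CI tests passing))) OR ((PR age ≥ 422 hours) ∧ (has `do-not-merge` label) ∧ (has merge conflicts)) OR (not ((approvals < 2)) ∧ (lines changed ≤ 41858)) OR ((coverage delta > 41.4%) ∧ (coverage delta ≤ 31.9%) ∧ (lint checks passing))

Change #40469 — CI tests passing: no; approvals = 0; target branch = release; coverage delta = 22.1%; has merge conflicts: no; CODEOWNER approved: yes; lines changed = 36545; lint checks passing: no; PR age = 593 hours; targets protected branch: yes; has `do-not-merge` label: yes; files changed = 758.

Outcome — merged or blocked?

Atomic conditions:
  files changed ≥ 719: 758 ≥ 719 is true
  NOT CI tests passing: no → true
  target branch ∈ {develop, hotfix, main}: release is not in the set → false
  CODEOWNER approved: yes → true
  lint checks passing: no → false
  targets protected branch: yes → true
  approvals < 3: 0 < 3 is true
  lines changed > 7136: 36545 > 7136 is true
  CI tests passing: no → false
  PR age ≥ 422 hours: 593 ≥ 422 is true
  has `do-not-merge` label: yes → true
  has merge conflicts: no → false
  approvals < 2: 0 < 2 is true
  lines changed ≤ 41858: 36545 ≤ 41858 is true
  coverage delta > 41.4%: 22.1 > 41.4 is false
  coverage delta ≤ 31.9%: 22.1 ≤ 31.9 is true
Combine:
[1.2] NOT true = false
[1] true AND false = false
[2] false AND true AND false = false
[3.1] NOT true = false
[3] false AND true = false
[4.1] NOT true = false
[4.3] NOT false = true
[4] false AND true AND true = false
[5] true AND true AND false = false
[6.1] NOT true = false
[6] false AND true = false
[7] false AND true AND false = false
[root] false OR false OR false OR false OR false OR false OR false = false
Overall: false → blocked

Blocked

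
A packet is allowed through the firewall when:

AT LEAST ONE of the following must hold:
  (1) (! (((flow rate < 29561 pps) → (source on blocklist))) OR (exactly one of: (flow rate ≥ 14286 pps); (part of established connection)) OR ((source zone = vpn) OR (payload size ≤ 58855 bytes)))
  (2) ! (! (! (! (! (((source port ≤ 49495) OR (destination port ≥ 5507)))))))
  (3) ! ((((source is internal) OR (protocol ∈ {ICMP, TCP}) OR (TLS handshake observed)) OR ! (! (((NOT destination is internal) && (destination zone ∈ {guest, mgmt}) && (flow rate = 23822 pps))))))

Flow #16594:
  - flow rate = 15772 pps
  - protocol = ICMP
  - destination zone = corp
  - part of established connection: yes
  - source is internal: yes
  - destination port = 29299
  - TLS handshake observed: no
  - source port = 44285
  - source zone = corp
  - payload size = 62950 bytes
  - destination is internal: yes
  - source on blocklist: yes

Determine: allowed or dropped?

Atomic conditions:
  flow rate < 29561 pps: 15772 < 29561 is true
  source on blocklist: yes → true
  flow rate ≥ 14286 pps: 15772 ≥ 14286 is true
  part of established connection: yes → true
  source zone = vpn: corp == vpn is false
  payload size ≤ 58855 bytes: 62950 ≤ 58855 is false
  source port ≤ 49495: 44285 ≤ 49495 is true
  destination port ≥ 5507: 29299 ≥ 5507 is true
  source is internal: yes → true
  protocol ∈ {ICMP, TCP}: ICMP is in the set → true
  TLS handshake observed: no → false
  NOT destination is internal: yes → false
  destination zone ∈ {guest, mgmt}: corp is not in the set → false
  flow rate = 23822 pps: 15772 == 23822 is false
Combine:
[1.1.1] true → true = true
[1.1] NOT true = false
[1.2] exactly-one(true, true) = false
[1.3] false OR false = false
[1] false OR false OR false = false
[2.1.1.1.1.1] true OR true = true
[2.1.1.1.1] NOT true = false
[2.1.1.1] NOT false = true
[2.1.1] NOT true = false
[2.1] NOT false = true
[2] NOT true = false
[3.1.1] true OR true OR false = true
[3.1.2.1.1] false AND false AND false = false
[3.1.2.1] NOT false = true
[3.1.2] NOT true = false
[3.1] true OR false = true
[3] NOT true = false
[root] false OR false OR false = false
Overall: false → dropped

Dropped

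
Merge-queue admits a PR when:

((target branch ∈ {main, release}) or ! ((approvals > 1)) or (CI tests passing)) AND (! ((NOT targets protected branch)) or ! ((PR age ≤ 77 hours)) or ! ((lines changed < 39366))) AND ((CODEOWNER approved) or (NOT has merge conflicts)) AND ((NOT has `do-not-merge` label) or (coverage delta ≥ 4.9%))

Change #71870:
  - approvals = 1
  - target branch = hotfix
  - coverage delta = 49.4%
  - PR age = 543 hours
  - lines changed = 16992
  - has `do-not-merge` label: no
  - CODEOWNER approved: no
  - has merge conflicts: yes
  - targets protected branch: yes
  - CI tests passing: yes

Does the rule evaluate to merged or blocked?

Blocked

Atomic conditions:
  target branch ∈ {main, release}: hotfix is not in the set → false
  approvals > 1: 1 > 1 is false
  CI tests passing: yes → true
  NOT targets protected branch: yes → false
  PR age ≤ 77 hours: 543 ≤ 77 is false
  lines changed < 39366: 16992 < 39366 is true
  CODEOWNER approved: no → false
  NOT has merge conflicts: yes → false
  NOT has `do-not-merge` label: no → true
  coverage delta ≥ 4.9%: 49.4 ≥ 4.9 is true
Combine:
[1.2] NOT false = true
[1] false OR true OR true = true
[2.1] NOT false = true
[2.2] NOT false = true
[2.3] NOT true = false
[2] true OR true OR false = true
[3] false OR false = false
[4] true OR true = true
[root] true AND true AND false AND true = false
Overall: false → blocked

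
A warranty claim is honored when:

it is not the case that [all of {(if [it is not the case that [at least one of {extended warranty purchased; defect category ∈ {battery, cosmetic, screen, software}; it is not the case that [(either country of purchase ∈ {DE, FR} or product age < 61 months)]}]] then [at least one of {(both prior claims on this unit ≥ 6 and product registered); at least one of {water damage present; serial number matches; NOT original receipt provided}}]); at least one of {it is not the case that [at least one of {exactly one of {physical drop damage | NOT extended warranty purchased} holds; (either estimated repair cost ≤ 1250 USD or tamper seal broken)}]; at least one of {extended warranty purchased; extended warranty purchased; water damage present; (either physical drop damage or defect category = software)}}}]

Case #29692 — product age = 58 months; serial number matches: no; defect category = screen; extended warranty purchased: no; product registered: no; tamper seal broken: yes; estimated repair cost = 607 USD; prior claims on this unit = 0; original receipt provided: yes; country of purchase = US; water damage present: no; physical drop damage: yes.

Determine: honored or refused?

Refused

Atomic conditions:
  extended warranty purchased: no → false
  defect category ∈ {battery, cosmetic, screen, software}: screen is in the set → true
  country of purchase ∈ {DE, FR}: US is not in the set → false
  product age < 61 months: 58 < 61 is true
  prior claims on this unit ≥ 6: 0 ≥ 6 is false
  product registered: no → false
  water damage present: no → false
  serial number matches: no → false
  NOT original receipt provided: yes → false
  physical drop damage: yes → true
  NOT extended warranty purchased: no → true
  estimated repair cost ≤ 1250 USD: 607 ≤ 1250 is true
  tamper seal broken: yes → true
  defect category = software: screen == software is false
Combine:
[1.1.1.1.3.1] false OR true = true
[1.1.1.1.3] NOT true = false
[1.1.1.1] false OR true OR false = true
[1.1.1] NOT true = false
[1.1.2.1] false AND false = false
[1.1.2.2] false OR false OR false = false
[1.1.2] false OR false = false
[1.1] false → false (antecedent false ⇒ implication holds) = true
[1.2.1.1.1] exactly-one(true, true) = false
[1.2.1.1.2] true OR true = true
[1.2.1.1] false OR true = true
[1.2.1] NOT true = false
[1.2.2.4] true OR false = true
[1.2.2] false OR false OR false OR true = true
[1.2] false OR true = true
[1] true AND true = true
[root] NOT true = false
Overall: false → refused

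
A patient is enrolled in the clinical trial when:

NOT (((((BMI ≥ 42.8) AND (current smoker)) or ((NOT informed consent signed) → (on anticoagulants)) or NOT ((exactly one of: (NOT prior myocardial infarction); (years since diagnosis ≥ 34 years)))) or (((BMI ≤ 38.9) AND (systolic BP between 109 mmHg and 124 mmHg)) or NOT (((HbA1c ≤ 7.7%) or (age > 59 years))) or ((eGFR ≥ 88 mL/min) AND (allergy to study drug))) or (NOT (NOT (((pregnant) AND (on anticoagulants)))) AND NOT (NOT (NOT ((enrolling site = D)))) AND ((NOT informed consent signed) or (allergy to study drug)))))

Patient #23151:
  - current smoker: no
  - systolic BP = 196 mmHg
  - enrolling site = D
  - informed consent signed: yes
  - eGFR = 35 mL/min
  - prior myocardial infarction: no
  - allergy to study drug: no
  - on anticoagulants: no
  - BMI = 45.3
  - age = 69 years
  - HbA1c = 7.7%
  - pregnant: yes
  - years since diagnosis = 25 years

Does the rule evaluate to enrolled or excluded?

Atomic conditions:
  BMI ≥ 42.8: 45.3 ≥ 42.8 is true
  current smoker: no → false
  NOT informed consent signed: yes → false
  on anticoagulants: no → false
  NOT prior myocardial infarction: no → true
  years since diagnosis ≥ 34 years: 25 ≥ 34 is false
  BMI ≤ 38.9: 45.3 ≤ 38.9 is false
  systolic BP between 109 mmHg and 124 mmHg: 196 in [109, 124] is false
  HbA1c ≤ 7.7%: 7.7 ≤ 7.7 is true
  age > 59 years: 69 > 59 is true
  eGFR ≥ 88 mL/min: 35 ≥ 88 is false
  allergy to study drug: no → false
  pregnant: yes → true
  enrolling site = D: D == D is true
Combine:
[1.1.1] true AND false = false
[1.1.2] false → false (antecedent false ⇒ implication holds) = true
[1.1.3.1] exactly-one(true, false) = true
[1.1.3] NOT true = false
[1.1] false OR true OR false = true
[1.2.1] false AND false = false
[1.2.2.1] true OR true = true
[1.2.2] NOT true = false
[1.2.3] false AND false = false
[1.2] false OR false OR false = false
[1.3.1.1.1] true AND false = false
[1.3.1.1] NOT false = true
[1.3.1] NOT true = false
[1.3.2.1.1] NOT true = false
[1.3.2.1] NOT false = true
[1.3.2] NOT true = false
[1.3.3] false OR false = false
[1.3] false AND false AND false = false
[1] true OR false OR false = true
[root] NOT true = false
Overall: false → excluded

Excluded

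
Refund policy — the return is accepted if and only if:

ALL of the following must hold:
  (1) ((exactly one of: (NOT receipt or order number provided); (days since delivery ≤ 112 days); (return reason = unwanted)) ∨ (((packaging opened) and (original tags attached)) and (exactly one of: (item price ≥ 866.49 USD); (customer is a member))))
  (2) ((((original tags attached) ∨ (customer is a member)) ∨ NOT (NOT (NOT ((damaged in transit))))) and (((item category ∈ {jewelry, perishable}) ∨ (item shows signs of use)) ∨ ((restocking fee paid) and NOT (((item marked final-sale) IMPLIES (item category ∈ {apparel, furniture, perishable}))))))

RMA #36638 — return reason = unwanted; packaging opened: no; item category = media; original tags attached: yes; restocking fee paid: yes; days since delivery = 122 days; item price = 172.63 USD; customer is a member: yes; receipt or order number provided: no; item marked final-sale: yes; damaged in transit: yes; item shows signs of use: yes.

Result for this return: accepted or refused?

Atomic conditions:
  NOT receipt or order number provided: no → true
  days since delivery ≤ 112 days: 122 ≤ 112 is false
  return reason = unwanted: unwanted == unwanted is true
  packaging opened: no → false
  original tags attached: yes → true
  item price ≥ 866.49 USD: 172.63 ≥ 866.49 is false
  customer is a member: yes → true
  damaged in transit: yes → true
  item category ∈ {jewelry, perishable}: media is not in the set → false
  item shows signs of use: yes → true
  restocking fee paid: yes → true
  item marked final-sale: yes → true
  item category ∈ {apparel, furniture, perishable}: media is not in the set → false
Combine:
[1.1] exactly-one(true, false, true) = false
[1.2.1] false AND true = false
[1.2.2] exactly-one(false, true) = true
[1.2] false AND true = false
[1] false OR false = false
[2.1.1] true OR true = true
[2.1.2.1.1] NOT true = false
[2.1.2.1] NOT false = true
[2.1.2] NOT true = false
[2.1] true OR false = true
[2.2.1] false OR true = true
[2.2.2.2.1] true → false = false
[2.2.2.2] NOT false = true
[2.2.2] true AND true = true
[2.2] true OR true = true
[2] true AND true = true
[root] false AND true = false
Overall: false → refused

Refused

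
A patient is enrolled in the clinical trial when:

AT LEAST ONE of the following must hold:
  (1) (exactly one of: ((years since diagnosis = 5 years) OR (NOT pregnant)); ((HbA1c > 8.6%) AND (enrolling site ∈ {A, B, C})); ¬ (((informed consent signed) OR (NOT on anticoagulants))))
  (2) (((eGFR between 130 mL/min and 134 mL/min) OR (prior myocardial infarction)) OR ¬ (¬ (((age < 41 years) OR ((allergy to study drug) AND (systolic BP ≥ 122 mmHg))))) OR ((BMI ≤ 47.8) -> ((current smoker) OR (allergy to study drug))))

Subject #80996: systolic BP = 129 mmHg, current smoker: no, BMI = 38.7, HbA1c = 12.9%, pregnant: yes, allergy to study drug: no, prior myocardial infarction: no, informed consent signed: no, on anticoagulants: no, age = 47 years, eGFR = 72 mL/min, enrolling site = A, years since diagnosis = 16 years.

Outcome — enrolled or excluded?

Enrolled

Atomic conditions:
  years since diagnosis = 5 years: 16 == 5 is false
  NOT pregnant: yes → false
  HbA1c > 8.6%: 12.9 > 8.6 is true
  enrolling site ∈ {A, B, C}: A is in the set → true
  informed consent signed: no → false
  NOT on anticoagulants: no → true
  eGFR between 130 mL/min and 134 mL/min: 72 in [130, 134] is false
  prior myocardial infarction: no → false
  age < 41 years: 47 < 41 is false
  allergy to study drug: no → false
  systolic BP ≥ 122 mmHg: 129 ≥ 122 is true
  BMI ≤ 47.8: 38.7 ≤ 47.8 is true
  current smoker: no → false
Combine:
[1.1] false OR false = false
[1.2] true AND true = true
[1.3.1] false OR true = true
[1.3] NOT true = false
[1] exactly-one(false, true, false) = true
[2.1] false OR false = false
[2.2.1.1.2] false AND true = false
[2.2.1.1] false OR false = false
[2.2.1] NOT false = true
[2.2] NOT true = false
[2.3.2] false OR false = false
[2.3] true → false = false
[2] false OR false OR false = false
[root] true OR false = true
Overall: true → enrolled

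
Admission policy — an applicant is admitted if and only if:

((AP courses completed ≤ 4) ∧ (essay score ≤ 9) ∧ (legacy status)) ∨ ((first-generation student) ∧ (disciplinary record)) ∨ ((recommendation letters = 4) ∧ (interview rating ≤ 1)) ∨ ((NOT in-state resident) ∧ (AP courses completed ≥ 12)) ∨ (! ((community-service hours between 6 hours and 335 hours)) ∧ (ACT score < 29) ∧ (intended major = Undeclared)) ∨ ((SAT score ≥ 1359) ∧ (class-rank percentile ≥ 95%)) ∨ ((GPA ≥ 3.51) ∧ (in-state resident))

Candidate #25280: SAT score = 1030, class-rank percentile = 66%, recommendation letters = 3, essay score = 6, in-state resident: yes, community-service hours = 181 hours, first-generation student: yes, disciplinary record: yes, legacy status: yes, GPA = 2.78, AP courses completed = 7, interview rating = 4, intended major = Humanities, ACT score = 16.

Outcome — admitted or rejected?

Admitted

Atomic conditions:
  AP courses completed ≤ 4: 7 ≤ 4 is false
  essay score ≤ 9: 6 ≤ 9 is true
  legacy status: yes → true
  first-generation student: yes → true
  disciplinary record: yes → true
  recommendation letters = 4: 3 == 4 is false
  interview rating ≤ 1: 4 ≤ 1 is false
  NOT in-state resident: yes → false
  AP courses completed ≥ 12: 7 ≥ 12 is false
  community-service hours between 6 hours and 335 hours: 181 in [6, 335] is true
  ACT score < 29: 16 < 29 is true
  intended major = Undeclared: Humanities == Undeclared is false
  SAT score ≥ 1359: 1030 ≥ 1359 is false
  class-rank percentile ≥ 95%: 66 ≥ 95 is false
  GPA ≥ 3.51: 2.78 ≥ 3.51 is false
  in-state resident: yes → true
Combine:
[1] false AND true AND true = false
[2] true AND true = true
[3] false AND false = false
[4] false AND false = false
[5.1] NOT true = false
[5] false AND true AND false = false
[6] false AND false = false
[7] false AND true = false
[root] false OR true OR false OR false OR false OR false OR false = true
Overall: true → admitted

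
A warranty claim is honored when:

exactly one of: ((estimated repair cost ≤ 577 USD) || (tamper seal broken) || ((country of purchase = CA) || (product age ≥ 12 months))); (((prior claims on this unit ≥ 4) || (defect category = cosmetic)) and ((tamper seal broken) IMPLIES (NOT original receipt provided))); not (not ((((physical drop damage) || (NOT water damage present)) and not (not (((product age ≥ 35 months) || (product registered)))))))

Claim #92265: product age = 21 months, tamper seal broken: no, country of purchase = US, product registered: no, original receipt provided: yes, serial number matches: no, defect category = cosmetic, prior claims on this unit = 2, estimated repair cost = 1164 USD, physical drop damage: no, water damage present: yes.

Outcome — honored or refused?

Atomic conditions:
  estimated repair cost ≤ 577 USD: 1164 ≤ 577 is false
  tamper seal broken: no → false
  country of purchase = CA: US == CA is false
  product age ≥ 12 months: 21 ≥ 12 is true
  prior claims on this unit ≥ 4: 2 ≥ 4 is false
  defect category = cosmetic: cosmetic == cosmetic is true
  NOT original receipt provided: yes → false
  physical drop damage: no → false
  NOT water damage present: yes → false
  product age ≥ 35 months: 21 ≥ 35 is false
  product registered: no → false
Combine:
[1.3] false OR true = true
[1] false OR false OR true = true
[2.1] false OR true = true
[2.2] false → false (antecedent false ⇒ implication holds) = true
[2] true AND true = true
[3.1.1.1] false OR false = false
[3.1.1.2.1.1] false OR false = false
[3.1.1.2.1] NOT false = true
[3.1.1.2] NOT true = false
[3.1.1] false AND false = false
[3.1] NOT false = true
[3] NOT true = false
[root] exactly-one(true, true, false) = false
Overall: false → refused

Refused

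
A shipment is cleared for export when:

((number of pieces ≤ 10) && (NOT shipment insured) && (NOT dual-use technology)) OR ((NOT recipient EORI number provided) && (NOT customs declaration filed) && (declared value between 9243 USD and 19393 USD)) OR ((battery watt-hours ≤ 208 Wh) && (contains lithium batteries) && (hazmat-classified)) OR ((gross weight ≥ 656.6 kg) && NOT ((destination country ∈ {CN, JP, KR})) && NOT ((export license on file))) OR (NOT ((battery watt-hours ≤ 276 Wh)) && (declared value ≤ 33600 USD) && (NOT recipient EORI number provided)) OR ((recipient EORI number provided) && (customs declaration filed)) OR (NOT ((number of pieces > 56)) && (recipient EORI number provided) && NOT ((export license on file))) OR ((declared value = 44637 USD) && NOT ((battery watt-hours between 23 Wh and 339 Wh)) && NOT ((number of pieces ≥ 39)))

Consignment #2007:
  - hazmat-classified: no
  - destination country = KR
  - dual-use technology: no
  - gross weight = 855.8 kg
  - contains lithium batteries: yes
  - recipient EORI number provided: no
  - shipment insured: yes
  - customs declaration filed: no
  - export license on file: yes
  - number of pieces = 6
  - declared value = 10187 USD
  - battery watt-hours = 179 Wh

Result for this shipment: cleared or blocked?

Atomic conditions:
  number of pieces ≤ 10: 6 ≤ 10 is true
  NOT shipment insured: yes → false
  NOT dual-use technology: no → true
  NOT recipient EORI number provided: no → true
  NOT customs declaration filed: no → true
  declared value between 9243 USD and 19393 USD: 10187 in [9243, 19393] is true
  battery watt-hours ≤ 208 Wh: 179 ≤ 208 is true
  contains lithium batteries: yes → true
  hazmat-classified: no → false
  gross weight ≥ 656.6 kg: 855.8 ≥ 656.6 is true
  destination country ∈ {CN, JP, KR}: KR is in the set → true
  export license on file: yes → true
  battery watt-hours ≤ 276 Wh: 179 ≤ 276 is true
  declared value ≤ 33600 USD: 10187 ≤ 33600 is true
  recipient EORI number provided: no → false
  customs declaration filed: no → false
  number of pieces > 56: 6 > 56 is false
  declared value = 44637 USD: 10187 == 44637 is false
  battery watt-hours between 23 Wh and 339 Wh: 179 in [23, 339] is true
  number of pieces ≥ 39: 6 ≥ 39 is false
Combine:
[1] true AND false AND true = false
[2] true AND true AND true = true
[3] true AND true AND false = false
[4.2] NOT true = false
[4.3] NOT true = false
[4] true AND false AND false = false
[5.1] NOT true = false
[5] false AND true AND true = false
[6] false AND false = false
[7.1] NOT false = true
[7.3] NOT true = false
[7] true AND false AND false = false
[8.2] NOT true = false
[8.3] NOT false = true
[8] false AND false AND true = false
[root] false OR true OR false OR false OR false OR false OR false OR false = true
Overall: true → cleared

Cleared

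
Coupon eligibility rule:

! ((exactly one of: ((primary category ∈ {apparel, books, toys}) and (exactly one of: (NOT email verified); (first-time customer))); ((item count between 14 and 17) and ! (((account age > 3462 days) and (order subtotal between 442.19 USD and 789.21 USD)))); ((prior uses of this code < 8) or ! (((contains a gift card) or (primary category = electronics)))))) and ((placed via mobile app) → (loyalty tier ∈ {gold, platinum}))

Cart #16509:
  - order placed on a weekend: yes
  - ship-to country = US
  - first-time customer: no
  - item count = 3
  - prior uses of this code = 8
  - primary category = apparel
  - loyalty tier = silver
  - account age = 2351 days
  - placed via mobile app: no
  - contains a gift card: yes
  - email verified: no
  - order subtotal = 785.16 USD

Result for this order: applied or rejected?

Atomic conditions:
  primary category ∈ {apparel, books, toys}: apparel is in the set → true
  NOT email verified: no → true
  first-time customer: no → false
  item count between 14 and 17: 3 in [14, 17] is false
  account age > 3462 days: 2351 > 3462 is false
  order subtotal between 442.19 USD and 789.21 USD: 785.16 in [442.19, 789.21] is true
  prior uses of this code < 8: 8 < 8 is false
  contains a gift card: yes → true
  primary category = electronics: apparel == electronics is false
  placed via mobile app: no → false
  loyalty tier ∈ {gold, platinum}: silver is not in the set → false
Combine:
[1.1.1.2] exactly-one(true, false) = true
[1.1.1] true AND true = true
[1.1.2.2.1] false AND true = false
[1.1.2.2] NOT false = true
[1.1.2] false AND true = false
[1.1.3.2.1] true OR false = true
[1.1.3.2] NOT true = false
[1.1.3] false OR false = false
[1.1] exactly-one(true, false, false) = true
[1] NOT true = false
[2] false → false (antecedent false ⇒ implication holds) = true
[root] false AND true = false
Overall: false → rejected

Rejected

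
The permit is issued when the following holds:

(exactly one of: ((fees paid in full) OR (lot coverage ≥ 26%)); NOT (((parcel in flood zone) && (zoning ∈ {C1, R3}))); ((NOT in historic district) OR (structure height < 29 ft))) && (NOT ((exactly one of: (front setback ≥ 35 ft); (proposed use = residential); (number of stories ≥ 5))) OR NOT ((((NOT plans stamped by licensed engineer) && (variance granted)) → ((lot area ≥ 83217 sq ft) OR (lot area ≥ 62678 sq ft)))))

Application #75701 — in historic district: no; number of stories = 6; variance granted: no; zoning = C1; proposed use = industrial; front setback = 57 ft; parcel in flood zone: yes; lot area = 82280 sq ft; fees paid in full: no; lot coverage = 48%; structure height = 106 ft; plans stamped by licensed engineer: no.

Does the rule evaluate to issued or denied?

Denied

Atomic conditions:
  fees paid in full: no → false
  lot coverage ≥ 26%: 48 ≥ 26 is true
  parcel in flood zone: yes → true
  zoning ∈ {C1, R3}: C1 is in the set → true
  NOT in historic district: no → true
  structure height < 29 ft: 106 < 29 is false
  front setback ≥ 35 ft: 57 ≥ 35 is true
  proposed use = residential: industrial == residential is false
  number of stories ≥ 5: 6 ≥ 5 is true
  NOT plans stamped by licensed engineer: no → true
  variance granted: no → false
  lot area ≥ 83217 sq ft: 82280 ≥ 83217 is false
  lot area ≥ 62678 sq ft: 82280 ≥ 62678 is true
Combine:
[1.1] false OR true = true
[1.2.1] true AND true = true
[1.2] NOT true = false
[1.3] true OR false = true
[1] exactly-one(true, false, true) = false
[2.1.1] exactly-one(true, false, true) = false
[2.1] NOT false = true
[2.2.1.1] true AND false = false
[2.2.1.2] false OR true = true
[2.2.1] false → true (antecedent false ⇒ implication holds) = true
[2.2] NOT true = false
[2] true OR false = true
[root] false AND true = false
Overall: false → denied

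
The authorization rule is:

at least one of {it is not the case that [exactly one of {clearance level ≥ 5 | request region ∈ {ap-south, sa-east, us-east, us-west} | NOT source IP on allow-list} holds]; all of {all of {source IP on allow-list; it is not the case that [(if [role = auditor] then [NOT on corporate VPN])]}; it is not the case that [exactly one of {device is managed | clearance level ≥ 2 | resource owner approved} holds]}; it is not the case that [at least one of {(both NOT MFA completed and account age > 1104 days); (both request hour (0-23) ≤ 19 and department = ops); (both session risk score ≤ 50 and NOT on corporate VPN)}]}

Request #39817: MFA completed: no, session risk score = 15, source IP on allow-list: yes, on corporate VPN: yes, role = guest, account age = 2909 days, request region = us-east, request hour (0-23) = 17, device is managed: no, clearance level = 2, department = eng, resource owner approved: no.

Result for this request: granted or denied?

Atomic conditions:
  clearance level ≥ 5: 2 ≥ 5 is false
  request region ∈ {ap-south, sa-east, us-east, us-west}: us-east is in the set → true
  NOT source IP on allow-list: yes → false
  source IP on allow-list: yes → true
  role = auditor: guest == auditor is false
  NOT on corporate VPN: yes → false
  device is managed: no → false
  clearance level ≥ 2: 2 ≥ 2 is true
  resource owner approved: no → false
  NOT MFA completed: no → true
  account age > 1104 days: 2909 > 1104 is true
  request hour (0-23) ≤ 19: 17 ≤ 19 is true
  department = ops: eng == ops is false
  session risk score ≤ 50: 15 ≤ 50 is true
Combine:
[1.1] exactly-one(false, true, false) = true
[1] NOT true = false
[2.1.2.1] false → false (antecedent false ⇒ implication holds) = true
[2.1.2] NOT true = false
[2.1] true AND false = false
[2.2.1] exactly-one(false, true, false) = true
[2.2] NOT true = false
[2] false AND false = false
[3.1.1] true AND true = true
[3.1.2] true AND false = false
[3.1.3] true AND false = false
[3.1] true OR false OR false = true
[3] NOT true = false
[root] false OR false OR false = false
Overall: false → denied

Denied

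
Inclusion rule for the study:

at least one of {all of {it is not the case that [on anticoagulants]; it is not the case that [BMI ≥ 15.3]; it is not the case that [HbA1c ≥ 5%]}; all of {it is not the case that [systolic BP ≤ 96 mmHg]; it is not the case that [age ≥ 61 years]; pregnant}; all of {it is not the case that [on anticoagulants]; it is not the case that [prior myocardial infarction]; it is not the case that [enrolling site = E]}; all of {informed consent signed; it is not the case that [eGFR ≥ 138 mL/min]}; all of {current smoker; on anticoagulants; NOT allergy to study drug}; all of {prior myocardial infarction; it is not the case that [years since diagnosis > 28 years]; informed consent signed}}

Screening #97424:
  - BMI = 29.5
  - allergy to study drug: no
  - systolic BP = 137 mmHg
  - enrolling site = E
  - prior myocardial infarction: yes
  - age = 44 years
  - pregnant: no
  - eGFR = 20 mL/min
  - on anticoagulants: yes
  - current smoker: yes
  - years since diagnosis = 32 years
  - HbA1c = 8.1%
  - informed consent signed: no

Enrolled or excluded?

Atomic conditions:
  on anticoagulants: yes → true
  BMI ≥ 15.3: 29.5 ≥ 15.3 is true
  HbA1c ≥ 5%: 8.1 ≥ 5 is true
  systolic BP ≤ 96 mmHg: 137 ≤ 96 is false
  age ≥ 61 years: 44 ≥ 61 is false
  pregnant: no → false
  prior myocardial infarction: yes → true
  enrolling site = E: E == E is true
  informed consent signed: no → false
  eGFR ≥ 138 mL/min: 20 ≥ 138 is false
  current smoker: yes → true
  NOT allergy to study drug: no → true
  years since diagnosis > 28 years: 32 > 28 is true
Combine:
[1.1] NOT true = false
[1.2] NOT true = false
[1.3] NOT true = false
[1] false AND false AND false = false
[2.1] NOT false = true
[2.2] NOT false = true
[2] true AND true AND false = false
[3.1] NOT true = false
[3.2] NOT true = false
[3.3] NOT true = false
[3] false AND false AND false = false
[4.2] NOT false = true
[4] false AND true = false
[5] true AND true AND true = true
[6.2] NOT true = false
[6] true AND false AND false = false
[root] false OR false OR false OR false OR true OR false = true
Overall: true → enrolled

Enrolled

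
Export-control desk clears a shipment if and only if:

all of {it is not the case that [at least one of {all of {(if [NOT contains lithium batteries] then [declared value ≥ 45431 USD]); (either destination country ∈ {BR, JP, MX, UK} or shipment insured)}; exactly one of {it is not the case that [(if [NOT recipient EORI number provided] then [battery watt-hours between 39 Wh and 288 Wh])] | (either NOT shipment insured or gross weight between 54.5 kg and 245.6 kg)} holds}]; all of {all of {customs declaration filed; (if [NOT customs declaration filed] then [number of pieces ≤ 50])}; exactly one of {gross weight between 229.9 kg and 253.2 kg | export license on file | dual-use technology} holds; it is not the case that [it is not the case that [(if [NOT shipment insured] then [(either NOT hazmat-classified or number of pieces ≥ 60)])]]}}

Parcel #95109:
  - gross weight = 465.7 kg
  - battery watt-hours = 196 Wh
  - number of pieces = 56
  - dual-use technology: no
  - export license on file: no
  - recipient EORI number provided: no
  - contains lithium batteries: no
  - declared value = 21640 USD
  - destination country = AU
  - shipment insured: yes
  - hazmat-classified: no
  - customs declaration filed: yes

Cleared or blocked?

Blocked

Atomic conditions:
  NOT contains lithium batteries: no → true
  declared value ≥ 45431 USD: 21640 ≥ 45431 is false
  destination country ∈ {BR, JP, MX, UK}: AU is not in the set → false
  shipment insured: yes → true
  NOT recipient EORI number provided: no → true
  battery watt-hours between 39 Wh and 288 Wh: 196 in [39, 288] is true
  NOT shipment insured: yes → false
  gross weight between 54.5 kg and 245.6 kg: 465.7 in [54.5, 245.6] is false
  customs declaration filed: yes → true
  NOT customs declaration filed: yes → false
  number of pieces ≤ 50: 56 ≤ 50 is false
  gross weight between 229.9 kg and 253.2 kg: 465.7 in [229.9, 253.2] is false
  export license on file: no → false
  dual-use technology: no → false
  NOT hazmat-classified: no → true
  number of pieces ≥ 60: 56 ≥ 60 is false
Combine:
[1.1.1.1] true → false = false
[1.1.1.2] false OR true = true
[1.1.1] false AND true = false
[1.1.2.1.1] true → true = true
[1.1.2.1] NOT true = false
[1.1.2.2] false OR false = false
[1.1.2] exactly-one(false, false) = false
[1.1] false OR false = false
[1] NOT false = true
[2.1.2] false → false (antecedent false ⇒ implication holds) = true
[2.1] true AND true = true
[2.2] exactly-one(false, false, false) = false
[2.3.1.1.2] true OR false = true
[2.3.1.1] false → true (antecedent false ⇒ implication holds) = true
[2.3.1] NOT true = false
[2.3] NOT false = true
[2] true AND false AND true = false
[root] true AND false = false
Overall: false → blocked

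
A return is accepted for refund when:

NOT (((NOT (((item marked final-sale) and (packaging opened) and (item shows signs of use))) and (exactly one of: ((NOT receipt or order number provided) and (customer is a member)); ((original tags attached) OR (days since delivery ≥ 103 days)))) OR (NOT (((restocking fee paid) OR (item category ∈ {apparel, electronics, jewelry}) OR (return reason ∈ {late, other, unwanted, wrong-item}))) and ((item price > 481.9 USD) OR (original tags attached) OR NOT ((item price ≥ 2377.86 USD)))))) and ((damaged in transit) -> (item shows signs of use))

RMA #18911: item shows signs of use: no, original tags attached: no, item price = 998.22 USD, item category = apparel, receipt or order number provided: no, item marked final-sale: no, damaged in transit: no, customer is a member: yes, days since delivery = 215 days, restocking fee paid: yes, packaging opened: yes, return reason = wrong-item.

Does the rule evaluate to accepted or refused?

Accepted

Atomic conditions:
  item marked final-sale: no → false
  packaging opened: yes → true
  item shows signs of use: no → false
  NOT receipt or order number provided: no → true
  customer is a member: yes → true
  original tags attached: no → false
  days since delivery ≥ 103 days: 215 ≥ 103 is true
  restocking fee paid: yes → true
  item category ∈ {apparel, electronics, jewelry}: apparel is in the set → true
  return reason ∈ {late, other, unwanted, wrong-item}: wrong-item is in the set → true
  item price > 481.9 USD: 998.22 > 481.9 is true
  item price ≥ 2377.86 USD: 998.22 ≥ 2377.86 is false
  damaged in transit: no → false
Combine:
[1.1.1.1.1] false AND true AND false = false
[1.1.1.1] NOT false = true
[1.1.1.2.1] true AND true = true
[1.1.1.2.2] false OR true = true
[1.1.1.2] exactly-one(true, true) = false
[1.1.1] true AND false = false
[1.1.2.1.1] true OR true OR true = true
[1.1.2.1] NOT true = false
[1.1.2.2.3] NOT false = true
[1.1.2.2] true OR false OR true = true
[1.1.2] false AND true = false
[1.1] false OR false = false
[1] NOT false = true
[2] false → false (antecedent false ⇒ implication holds) = true
[root] true AND true = true
Overall: true → accepted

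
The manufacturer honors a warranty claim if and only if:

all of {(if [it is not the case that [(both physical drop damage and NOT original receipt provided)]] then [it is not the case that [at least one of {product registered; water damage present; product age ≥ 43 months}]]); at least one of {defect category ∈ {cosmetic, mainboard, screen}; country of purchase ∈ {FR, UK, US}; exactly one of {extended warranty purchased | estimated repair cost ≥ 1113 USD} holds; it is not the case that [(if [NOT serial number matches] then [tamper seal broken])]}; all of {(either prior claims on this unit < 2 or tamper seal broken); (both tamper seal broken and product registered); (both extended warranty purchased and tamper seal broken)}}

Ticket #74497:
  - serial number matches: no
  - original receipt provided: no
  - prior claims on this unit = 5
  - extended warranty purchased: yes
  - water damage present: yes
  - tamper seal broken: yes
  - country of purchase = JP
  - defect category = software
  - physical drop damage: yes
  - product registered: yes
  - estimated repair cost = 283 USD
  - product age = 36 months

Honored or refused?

Atomic conditions:
  physical drop damage: yes → true
  NOT original receipt provided: no → true
  product registered: yes → true
  water damage present: yes → true
  product age ≥ 43 months: 36 ≥ 43 is false
  defect category ∈ {cosmetic, mainboard, screen}: software is not in the set → false
  country of purchase ∈ {FR, UK, US}: JP is not in the set → false
  extended warranty purchased: yes → true
  estimated repair cost ≥ 1113 USD: 283 ≥ 1113 is false
  NOT serial number matches: no → true
  tamper seal broken: yes → true
  prior claims on this unit < 2: 5 < 2 is false
Combine:
[1.1.1] true AND true = true
[1.1] NOT true = false
[1.2.1] true OR true OR false = true
[1.2] NOT true = false
[1] false → false (antecedent false ⇒ implication holds) = true
[2.3] exactly-one(true, false) = true
[2.4.1] true → true = true
[2.4] NOT true = false
[2] false OR false OR true OR false = true
[3.1] false OR true = true
[3.2] true AND true = true
[3.3] true AND true = true
[3] true AND true AND true = true
[root] true AND true AND true = true
Overall: true → honored

Honored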